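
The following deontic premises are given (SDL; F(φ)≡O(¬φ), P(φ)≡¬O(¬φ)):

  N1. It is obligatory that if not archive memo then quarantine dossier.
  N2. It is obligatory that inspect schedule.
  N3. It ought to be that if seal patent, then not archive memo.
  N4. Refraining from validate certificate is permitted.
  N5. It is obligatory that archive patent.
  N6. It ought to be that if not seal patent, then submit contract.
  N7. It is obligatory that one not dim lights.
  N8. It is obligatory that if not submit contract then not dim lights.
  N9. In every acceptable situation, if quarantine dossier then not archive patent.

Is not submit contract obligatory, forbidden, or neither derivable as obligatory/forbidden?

Forbidden

Premise 5 gives O(archive_patent).
Premise 9, O(quarantine_dossier → ¬archive_patent), contraposes to O(archive_patent → ¬quarantine_dossier); with O(archive_patent) we get O(¬quarantine_dossier).
Premise 1, O(¬archive_memo → quarantine_dossier), contraposes to O(¬quarantine_dossier → archive_memo); with O(¬quarantine_dossier) we get O(archive_memo).
Premise 3 is O(seal_patent → ¬archive_memo); contrapositively O(archive_memo → ¬seal_patent). Since O(archive_memo) holds, K gives O(¬seal_patent).
Applying K to premise 6 (O(¬seal_patent → submit_contract)) and O(¬seal_patent) yields O(submit_contract).
Premises 2, 4, 7, 8 do not contribute to this derivation.
Thus O(submit_contract), which is F(¬submit_contract): ¬submit_contract is forbidden.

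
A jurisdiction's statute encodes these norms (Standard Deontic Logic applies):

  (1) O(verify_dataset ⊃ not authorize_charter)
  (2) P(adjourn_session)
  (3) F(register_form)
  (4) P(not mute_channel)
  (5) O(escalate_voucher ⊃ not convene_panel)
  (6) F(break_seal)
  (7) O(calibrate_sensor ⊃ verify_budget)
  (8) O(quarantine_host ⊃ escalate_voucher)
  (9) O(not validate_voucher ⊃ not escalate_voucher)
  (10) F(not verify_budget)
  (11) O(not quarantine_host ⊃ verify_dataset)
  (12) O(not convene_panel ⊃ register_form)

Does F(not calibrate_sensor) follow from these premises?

Premise 7 is O(calibrate_sensor ⊃ verify_budget); even if O(verify_budget) held, inferring O(calibrate_sensor) would be affirming the consequent — invalid.
No other premise forces O(calibrate_sensor). An ideal world satisfying every premise can still have not calibrate_sensor true, so F(not calibrate_sensor) is not derivable.

No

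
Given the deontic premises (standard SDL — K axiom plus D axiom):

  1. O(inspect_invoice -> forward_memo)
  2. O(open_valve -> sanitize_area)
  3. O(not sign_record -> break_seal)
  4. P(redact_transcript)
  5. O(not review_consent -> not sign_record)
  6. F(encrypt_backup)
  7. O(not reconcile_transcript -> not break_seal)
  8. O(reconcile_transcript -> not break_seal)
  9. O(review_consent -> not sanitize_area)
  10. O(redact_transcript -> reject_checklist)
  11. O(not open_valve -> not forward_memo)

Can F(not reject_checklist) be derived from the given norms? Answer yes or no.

Premise 10 is O(redact_transcript -> reject_checklist), but O(redact_transcript) is not derivable from the premises (the permission P(redact_transcript) asserts only not O(not redact_transcript), not O(redact_transcript)), so it does not yield O(reject_checklist).
No other premise forces O(reject_checklist). An ideal world satisfying every premise can still have not reject_checklist true, so F(not reject_checklist) is not derivable.

No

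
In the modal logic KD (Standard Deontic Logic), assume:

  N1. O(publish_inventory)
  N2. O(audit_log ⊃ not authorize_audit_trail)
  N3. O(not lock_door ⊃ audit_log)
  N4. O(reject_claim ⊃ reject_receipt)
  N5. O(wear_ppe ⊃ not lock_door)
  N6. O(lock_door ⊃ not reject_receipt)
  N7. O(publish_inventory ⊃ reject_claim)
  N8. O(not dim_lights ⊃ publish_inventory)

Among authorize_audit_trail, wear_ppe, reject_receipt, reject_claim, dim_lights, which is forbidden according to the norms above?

authorize_audit_trail

From premise 1 we have O(publish_inventory).
With premise 7, O(publish_inventory ⊃ reject_claim), the K-axiom yields O(reject_claim).
Applying K to premise 4 (O(reject_claim ⊃ reject_receipt)) and O(reject_claim) yields O(reject_receipt).
Premise 6, O(lock_door ⊃ not reject_receipt), contraposes to O(reject_receipt ⊃ not lock_door); with O(reject_receipt) we get O(not lock_door).
With premise 3, O(not lock_door ⊃ audit_log), the K-axiom yields O(audit_log).
From O(audit_log) and premise 2, O(audit_log ⊃ not authorize_audit_trail), we obtain O(not authorize_audit_trail).
So O(not authorize_audit_trail) holds, i.e. authorize_audit_trail is forbidden. None of the other listed options is forbidden under the premises.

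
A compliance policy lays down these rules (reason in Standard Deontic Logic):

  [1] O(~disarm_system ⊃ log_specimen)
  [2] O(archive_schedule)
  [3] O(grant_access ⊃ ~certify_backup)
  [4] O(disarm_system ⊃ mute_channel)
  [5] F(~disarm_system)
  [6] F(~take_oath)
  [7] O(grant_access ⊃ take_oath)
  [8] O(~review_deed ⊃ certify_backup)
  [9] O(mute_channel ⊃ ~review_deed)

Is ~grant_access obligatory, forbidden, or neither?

Obligatory

Premise 5, F(~disarm_system), is equivalent to O(disarm_system).
From O(disarm_system) and premise 4, O(disarm_system ⊃ mute_channel), we obtain O(mute_channel).
With premise 9, O(mute_channel ⊃ ~review_deed), the K-axiom yields O(~review_deed).
Applying K to premise 8 (O(~review_deed ⊃ certify_backup)) and O(~review_deed) yields O(certify_backup).
Premise 3, O(grant_access ⊃ ~certify_backup), contraposes to O(certify_backup ⊃ ~grant_access); with O(certify_backup) we get O(~grant_access).
Premises 1, 2, 6, 7 do not contribute to this derivation.
Hence ~grant_access is obligatory.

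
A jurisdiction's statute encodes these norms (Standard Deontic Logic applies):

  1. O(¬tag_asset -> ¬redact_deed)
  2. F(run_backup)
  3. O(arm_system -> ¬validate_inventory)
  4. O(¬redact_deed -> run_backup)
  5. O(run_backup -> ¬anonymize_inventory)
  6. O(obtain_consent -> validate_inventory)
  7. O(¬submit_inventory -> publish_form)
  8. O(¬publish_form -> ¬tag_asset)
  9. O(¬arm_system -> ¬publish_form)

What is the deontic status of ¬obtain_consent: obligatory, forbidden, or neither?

F(run_backup) at premise 2 means O(¬run_backup).
Premise 4, O(¬redact_deed -> run_backup), contraposes to O(¬run_backup -> redact_deed); with O(¬run_backup) we get O(redact_deed).
Premise 1, O(¬tag_asset -> ¬redact_deed), contraposes to O(redact_deed -> tag_asset); with O(redact_deed) we get O(tag_asset).
The contrapositive of premise 8 (O(¬publish_form -> ¬tag_asset)) is O(tag_asset -> publish_form), and O(tag_asset) is already established, so O(publish_form).
Premise 9 is O(¬arm_system -> ¬publish_form); contrapositively O(publish_form -> arm_system). Since O(publish_form) holds, K gives O(arm_system).
Premise 3 is O(arm_system -> ¬validate_inventory); since O(arm_system), deontic closure gives O(¬validate_inventory).
Premise 6, O(obtain_consent -> validate_inventory), contraposes to O(¬validate_inventory -> ¬obtain_consent); with O(¬validate_inventory) we get O(¬obtain_consent).
Premises 5, 7 do not contribute to this derivation.
Hence ¬obtain_consent is obligatory.

Obligatory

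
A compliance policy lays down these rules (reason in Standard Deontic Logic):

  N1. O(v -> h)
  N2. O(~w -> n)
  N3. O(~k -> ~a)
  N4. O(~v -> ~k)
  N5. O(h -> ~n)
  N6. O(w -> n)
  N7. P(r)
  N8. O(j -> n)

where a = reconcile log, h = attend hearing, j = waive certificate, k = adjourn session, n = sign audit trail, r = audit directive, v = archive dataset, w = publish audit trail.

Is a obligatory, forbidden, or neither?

Premises 2 and 6 cover both cases: O(~w -> n) and O(w -> n). Since ~w ∨ w is a tautology, O(n) follows.
Premise 5, O(h -> ~n), contraposes to O(n -> ~h); with O(n) we get O(~h).
The contrapositive of premise 1 (O(v -> h)) is O(~h -> ~v), and O(~h) is already established, so O(~v).
From O(~v) and premise 4, O(~v -> ~k), we obtain O(~k).
Applying K to premise 3 (O(~k -> ~a)) and O(~k) yields O(~a).
Premises 7, 8 do not contribute to this derivation.
Thus O(~a), which is F(a): a is forbidden.

Forbidden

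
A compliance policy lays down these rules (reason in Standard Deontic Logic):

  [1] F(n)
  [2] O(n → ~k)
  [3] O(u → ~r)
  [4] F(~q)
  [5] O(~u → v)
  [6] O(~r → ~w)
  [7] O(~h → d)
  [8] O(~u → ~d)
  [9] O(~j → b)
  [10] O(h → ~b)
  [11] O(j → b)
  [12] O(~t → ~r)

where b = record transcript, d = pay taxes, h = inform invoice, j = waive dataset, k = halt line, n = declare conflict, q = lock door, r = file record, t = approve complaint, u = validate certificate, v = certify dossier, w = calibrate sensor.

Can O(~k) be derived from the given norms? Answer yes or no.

No

Premise 2 is O(n → ~k), but O(n) is not derivable from the premises, so it does not yield O(~k).
No other premise forces O(~k). An ideal world satisfying every premise can still have ~k false, so O(~k) is not derivable.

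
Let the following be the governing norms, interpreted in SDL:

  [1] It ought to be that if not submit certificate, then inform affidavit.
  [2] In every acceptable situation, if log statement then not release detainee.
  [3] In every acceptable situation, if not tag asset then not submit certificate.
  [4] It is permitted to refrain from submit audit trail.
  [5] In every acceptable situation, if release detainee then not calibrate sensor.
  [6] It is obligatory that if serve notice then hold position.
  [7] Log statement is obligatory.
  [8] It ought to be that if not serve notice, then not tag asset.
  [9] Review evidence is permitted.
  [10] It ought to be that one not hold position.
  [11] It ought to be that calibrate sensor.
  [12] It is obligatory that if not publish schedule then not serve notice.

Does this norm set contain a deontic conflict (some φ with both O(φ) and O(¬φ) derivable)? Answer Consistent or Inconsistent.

Consistent

Premise 5 is O(release_detainee → ¬calibrate_sensor), but O(release_detainee) is not derivable from the premises, so it does not yield O(¬calibrate_sensor).
So O(¬calibrate_sensor) is not derivable, and the apparent clash with O(calibrate_sensor) does not arise.
A world satisfying every obligation exists (e.g. calibrate_sensor=true, hold_position=false, inform_affidavit=true, log_statement=true, publish_schedule=false, release_detainee=false, review_evidence=false, serve_notice=false, submit_audit_trail=false, submit_certificate=false, tag_asset=false); no atom is both obligatory and forbidden, so the set is consistent.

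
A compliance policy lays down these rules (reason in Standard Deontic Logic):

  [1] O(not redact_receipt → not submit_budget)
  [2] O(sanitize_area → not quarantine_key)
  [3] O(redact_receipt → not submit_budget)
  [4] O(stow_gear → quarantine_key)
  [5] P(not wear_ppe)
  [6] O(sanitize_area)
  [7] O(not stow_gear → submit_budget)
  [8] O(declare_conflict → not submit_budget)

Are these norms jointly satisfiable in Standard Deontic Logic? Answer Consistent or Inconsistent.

Premises 1 and 3 cover both cases: O(not redact_receipt → not submit_budget) and O(redact_receipt → not submit_budget). Since not redact_receipt ∨ redact_receipt is a tautology, O(not submit_budget) follows.
Premise 7 is O(not stow_gear → submit_budget); contrapositively O(not submit_budget → stow_gear). Since O(not submit_budget) holds, K gives O(stow_gear).
From O(stow_gear) and premise 4, O(stow_gear → quarantine_key), we obtain O(quarantine_key).
The contrapositive of premise 2 (O(sanitize_area → not quarantine_key)) is O(quarantine_key → not sanitize_area), and O(quarantine_key) is already established, so O(not sanitize_area).
However, premise 6 gives O(sanitize_area).
We now have both O(not sanitize_area) and O(sanitize_area) — sanitize_area is simultaneously obligatory and forbidden, violating the D-axiom.

Inconsistent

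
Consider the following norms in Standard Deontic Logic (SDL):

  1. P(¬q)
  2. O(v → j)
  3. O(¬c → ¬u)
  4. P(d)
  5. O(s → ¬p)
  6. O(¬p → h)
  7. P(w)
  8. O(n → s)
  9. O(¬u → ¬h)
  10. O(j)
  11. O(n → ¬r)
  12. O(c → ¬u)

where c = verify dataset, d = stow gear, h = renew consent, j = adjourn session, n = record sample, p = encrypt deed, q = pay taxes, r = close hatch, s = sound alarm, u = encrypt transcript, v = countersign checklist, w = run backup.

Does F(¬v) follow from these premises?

Premise 2 is O(v → j); even if O(j) held, inferring O(v) would be affirming the consequent — invalid.
No other premise forces O(v). An ideal world satisfying every premise can still have ¬v true, so F(¬v) is not derivable.

No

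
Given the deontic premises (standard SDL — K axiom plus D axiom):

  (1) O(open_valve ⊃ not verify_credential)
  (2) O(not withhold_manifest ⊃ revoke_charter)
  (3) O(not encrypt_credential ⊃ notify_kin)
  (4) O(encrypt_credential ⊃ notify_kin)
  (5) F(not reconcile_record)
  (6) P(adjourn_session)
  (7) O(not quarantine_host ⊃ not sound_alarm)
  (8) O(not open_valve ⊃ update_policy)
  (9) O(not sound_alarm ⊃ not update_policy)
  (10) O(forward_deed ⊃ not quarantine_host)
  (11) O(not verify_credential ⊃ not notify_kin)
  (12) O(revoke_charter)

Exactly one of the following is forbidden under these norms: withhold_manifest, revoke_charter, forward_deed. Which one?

Premises 4 and 3 are O(encrypt_credential ⊃ notify_kin) and O(not encrypt_credential ⊃ notify_kin); every ideal world satisfies encrypt_credential or not encrypt_credential, so in either case notify_kin holds — hence O(notify_kin).
Premise 11, O(not verify_credential ⊃ not notify_kin), contraposes to O(notify_kin ⊃ verify_credential); with O(notify_kin) we get O(verify_credential).
Premise 1, O(open_valve ⊃ not verify_credential), contraposes to O(verify_credential ⊃ not open_valve); with O(verify_credential) we get O(not open_valve).
From O(not open_valve) and premise 8, O(not open_valve ⊃ update_policy), we obtain O(update_policy).
Premise 9, O(not sound_alarm ⊃ not update_policy), contraposes to O(update_policy ⊃ sound_alarm); with O(update_policy) we get O(sound_alarm).
Premise 7, O(not quarantine_host ⊃ not sound_alarm), contraposes to O(sound_alarm ⊃ quarantine_host); with O(sound_alarm) we get O(quarantine_host).
Premise 10 is O(forward_deed ⊃ not quarantine_host); contrapositively O(quarantine_host ⊃ not forward_deed). Since O(quarantine_host) holds, K gives O(not forward_deed).
So O(not forward_deed) holds, i.e. forward_deed is forbidden. None of the other listed options is forbidden under the premises.

forward_deed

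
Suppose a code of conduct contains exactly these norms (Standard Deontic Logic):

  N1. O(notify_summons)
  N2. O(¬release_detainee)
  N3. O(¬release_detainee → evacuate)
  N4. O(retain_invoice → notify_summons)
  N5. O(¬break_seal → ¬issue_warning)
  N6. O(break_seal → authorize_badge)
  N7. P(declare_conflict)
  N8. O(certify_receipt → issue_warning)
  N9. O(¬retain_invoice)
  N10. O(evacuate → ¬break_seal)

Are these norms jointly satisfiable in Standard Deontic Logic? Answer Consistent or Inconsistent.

Consistent

Premise 4 is O(retain_invoice → notify_summons); even if O(notify_summons) held, inferring O(retain_invoice) would be affirming the consequent — invalid.
So O(retain_invoice) is not derivable, and the apparent clash with O(¬retain_invoice) does not arise.
A world satisfying every obligation exists (e.g. authorize_badge=false, break_seal=false, certify_receipt=false, declare_conflict=false, evacuate=true, issue_warning=false, notify_summons=true, release_detainee=false, retain_invoice=false); no atom is both obligatory and forbidden, so the set is consistent.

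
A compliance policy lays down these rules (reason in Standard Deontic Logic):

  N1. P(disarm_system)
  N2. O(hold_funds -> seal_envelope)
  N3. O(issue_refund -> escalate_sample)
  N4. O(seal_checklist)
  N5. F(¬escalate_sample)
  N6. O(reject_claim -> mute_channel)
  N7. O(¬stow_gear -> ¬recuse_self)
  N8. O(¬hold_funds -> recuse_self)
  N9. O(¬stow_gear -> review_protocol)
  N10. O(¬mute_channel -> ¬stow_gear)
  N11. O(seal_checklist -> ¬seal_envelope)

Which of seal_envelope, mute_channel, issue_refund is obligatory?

mute_channel

From premise 4 we have O(seal_checklist).
With premise 11, O(seal_checklist -> ¬seal_envelope), the K-axiom yields O(¬seal_envelope).
The contrapositive of premise 2 (O(hold_funds -> seal_envelope)) is O(¬seal_envelope -> ¬hold_funds), and O(¬seal_envelope) is already established, so O(¬hold_funds).
From O(¬hold_funds) and premise 8, O(¬hold_funds -> recuse_self), we obtain O(recuse_self).
Premise 7 is O(¬stow_gear -> ¬recuse_self); contrapositively O(recuse_self -> stow_gear). Since O(recuse_self) holds, K gives O(stow_gear).
The contrapositive of premise 10 (O(¬mute_channel -> ¬stow_gear)) is O(stow_gear -> mute_channel), and O(stow_gear) is already established, so O(mute_channel).
So O(mute_channel) holds — mute_channel is obligatory. None of the other listed options is made obligatory by any chain of premises.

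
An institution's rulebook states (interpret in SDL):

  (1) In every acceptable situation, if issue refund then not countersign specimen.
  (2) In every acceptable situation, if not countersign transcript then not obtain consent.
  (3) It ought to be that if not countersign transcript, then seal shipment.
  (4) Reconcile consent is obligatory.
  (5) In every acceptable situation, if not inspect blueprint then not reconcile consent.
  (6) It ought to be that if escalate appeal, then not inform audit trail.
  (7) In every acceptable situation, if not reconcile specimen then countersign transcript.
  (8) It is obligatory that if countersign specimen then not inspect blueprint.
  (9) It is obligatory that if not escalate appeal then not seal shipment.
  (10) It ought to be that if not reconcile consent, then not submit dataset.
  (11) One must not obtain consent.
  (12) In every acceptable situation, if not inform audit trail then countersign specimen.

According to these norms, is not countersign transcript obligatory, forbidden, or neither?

Premise 4 gives O(reconcile_consent).
The contrapositive of premise 5 (O(¬inspect_blueprint → ¬reconcile_consent)) is O(reconcile_consent → inspect_blueprint), and O(reconcile_consent) is already established, so O(inspect_blueprint).
Premise 8, O(countersign_specimen → ¬inspect_blueprint), contraposes to O(inspect_blueprint → ¬countersign_specimen); with O(inspect_blueprint) we get O(¬countersign_specimen).
Premise 12 is O(¬inform_audit_trail → countersign_specimen); contrapositively O(¬countersign_specimen → inform_audit_trail). Since O(¬countersign_specimen) holds, K gives O(inform_audit_trail).
Premise 6 is O(escalate_appeal → ¬inform_audit_trail); contrapositively O(inform_audit_trail → ¬escalate_appeal). Since O(inform_audit_trail) holds, K gives O(¬escalate_appeal).
From O(¬escalate_appeal) and premise 9, O(¬escalate_appeal → ¬seal_shipment), we obtain O(¬seal_shipment).
Premise 3, O(¬countersign_transcript → seal_shipment), contraposes to O(¬seal_shipment → countersign_transcript); with O(¬seal_shipment) we get O(countersign_transcript).
Premises 1, 2, 7, 10, 11 do not contribute to this derivation.
Thus O(countersign_transcript), which is F(¬countersign_transcript): ¬countersign_transcript is forbidden.

Forbidden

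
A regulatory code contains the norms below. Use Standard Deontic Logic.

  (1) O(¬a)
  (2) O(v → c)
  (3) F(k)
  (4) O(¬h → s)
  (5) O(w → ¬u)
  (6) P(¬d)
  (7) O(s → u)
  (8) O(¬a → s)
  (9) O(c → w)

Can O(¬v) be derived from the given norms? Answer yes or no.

Yes

Premise 1 gives O(¬a).
Premise 8 is O(¬a → s); since O(¬a), deontic closure gives O(s).
With premise 7, O(s → u), the K-axiom yields O(u).
Premise 5 is O(w → ¬u); contrapositively O(u → ¬w). Since O(u) holds, K gives O(¬w).
Premise 9, O(c → w), contraposes to O(¬w → ¬c); with O(¬w) we get O(¬c).
The contrapositive of premise 2 (O(v → c)) is O(¬c → ¬v), and O(¬c) is already established, so O(¬v).
Premises 3, 4, 6 do not contribute to this derivation.
So O(¬v) follows.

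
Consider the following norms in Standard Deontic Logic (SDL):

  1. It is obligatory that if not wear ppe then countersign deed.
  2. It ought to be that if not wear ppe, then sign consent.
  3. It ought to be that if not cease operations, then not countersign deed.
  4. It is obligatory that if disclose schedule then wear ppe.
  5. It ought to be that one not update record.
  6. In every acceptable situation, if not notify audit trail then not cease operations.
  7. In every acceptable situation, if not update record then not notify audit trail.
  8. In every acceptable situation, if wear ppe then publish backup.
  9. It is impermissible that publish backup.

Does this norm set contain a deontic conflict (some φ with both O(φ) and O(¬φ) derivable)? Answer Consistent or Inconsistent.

Premise 5 gives O(¬update_record).
Premise 7 is O(¬update_record → ¬notify_audit_trail); since O(¬update_record), deontic closure gives O(¬notify_audit_trail).
Premise 6 is O(¬notify_audit_trail → ¬cease_operations); since O(¬notify_audit_trail), deontic closure gives O(¬cease_operations).
Applying K to premise 3 (O(¬cease_operations → ¬countersign_deed)) and O(¬cease_operations) yields O(¬countersign_deed).
Premise 1, O(¬wear_ppe → countersign_deed), contraposes to O(¬countersign_deed → wear_ppe); with O(¬countersign_deed) we get O(wear_ppe).
Applying K to premise 8 (O(wear_ppe → publish_backup)) and O(wear_ppe) yields O(publish_backup).
Yet premise 9 is F(publish_backup), i.e. O(¬publish_backup).
We now have both O(publish_backup) and O(¬publish_backup) — publish_backup is simultaneously obligatory and forbidden, violating the D-axiom.

Inconsistent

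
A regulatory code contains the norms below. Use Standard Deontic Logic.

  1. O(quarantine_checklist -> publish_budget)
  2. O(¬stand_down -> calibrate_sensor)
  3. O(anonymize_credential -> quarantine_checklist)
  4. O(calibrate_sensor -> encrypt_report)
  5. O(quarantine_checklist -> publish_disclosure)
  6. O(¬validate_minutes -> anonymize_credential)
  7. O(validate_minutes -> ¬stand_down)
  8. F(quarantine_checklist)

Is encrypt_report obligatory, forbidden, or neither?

Obligatory

F(quarantine_checklist) at premise 8 means O(¬quarantine_checklist).
Premise 3 is O(anonymize_credential -> quarantine_checklist); contrapositively O(¬quarantine_checklist -> ¬anonymize_credential). Since O(¬quarantine_checklist) holds, K gives O(¬anonymize_credential).
Premise 6 is O(¬validate_minutes -> anonymize_credential); contrapositively O(¬anonymize_credential -> validate_minutes). Since O(¬anonymize_credential) holds, K gives O(validate_minutes).
Premise 7 is O(validate_minutes -> ¬stand_down); since O(validate_minutes), deontic closure gives O(¬stand_down).
With premise 2, O(¬stand_down -> calibrate_sensor), the K-axiom yields O(calibrate_sensor).
Applying K to premise 4 (O(calibrate_sensor -> encrypt_report)) and O(calibrate_sensor) yields O(encrypt_report).
Premises 1, 5 do not contribute to this derivation.
Hence encrypt_report is obligatory.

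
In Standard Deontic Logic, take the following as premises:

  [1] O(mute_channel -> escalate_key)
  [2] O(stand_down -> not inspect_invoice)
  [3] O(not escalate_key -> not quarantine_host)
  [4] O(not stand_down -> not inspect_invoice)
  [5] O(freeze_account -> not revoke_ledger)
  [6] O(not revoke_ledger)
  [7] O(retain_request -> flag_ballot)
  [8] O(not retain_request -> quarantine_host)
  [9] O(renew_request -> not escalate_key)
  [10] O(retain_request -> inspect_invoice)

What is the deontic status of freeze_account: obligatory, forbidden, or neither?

Premise 5 is O(freeze_account -> not revoke_ledger); even if O(not revoke_ledger) held, inferring O(freeze_account) would be affirming the consequent — invalid.
No premise or chain of K-axiom applications forces O(freeze_account), and none forces O(not freeze_account). So freeze_account is neither obligatory nor forbidden under these norms.

Neither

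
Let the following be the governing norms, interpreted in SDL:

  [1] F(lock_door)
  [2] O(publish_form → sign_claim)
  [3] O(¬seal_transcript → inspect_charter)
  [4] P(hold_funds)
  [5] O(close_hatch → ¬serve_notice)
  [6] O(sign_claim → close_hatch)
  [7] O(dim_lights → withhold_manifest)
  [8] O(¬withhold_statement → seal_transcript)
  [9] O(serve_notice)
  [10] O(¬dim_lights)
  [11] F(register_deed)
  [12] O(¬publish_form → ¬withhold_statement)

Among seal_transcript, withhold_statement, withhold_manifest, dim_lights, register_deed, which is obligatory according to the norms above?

From premise 9 we have O(serve_notice).
Premise 5, O(close_hatch → ¬serve_notice), contraposes to O(serve_notice → ¬close_hatch); with O(serve_notice) we get O(¬close_hatch).
Premise 6 is O(sign_claim → close_hatch); contrapositively O(¬close_hatch → ¬sign_claim). Since O(¬close_hatch) holds, K gives O(¬sign_claim).
Premise 2, O(publish_form → sign_claim), contraposes to O(¬sign_claim → ¬publish_form); with O(¬sign_claim) we get O(¬publish_form).
Applying K to premise 12 (O(¬publish_form → ¬withhold_statement)) and O(¬publish_form) yields O(¬withhold_statement).
Applying K to premise 8 (O(¬withhold_statement → seal_transcript)) and O(¬withhold_statement) yields O(seal_transcript).
So O(seal_transcript) holds — seal_transcript is obligatory. None of the other listed options is made obligatory by any chain of premises.

seal_transcript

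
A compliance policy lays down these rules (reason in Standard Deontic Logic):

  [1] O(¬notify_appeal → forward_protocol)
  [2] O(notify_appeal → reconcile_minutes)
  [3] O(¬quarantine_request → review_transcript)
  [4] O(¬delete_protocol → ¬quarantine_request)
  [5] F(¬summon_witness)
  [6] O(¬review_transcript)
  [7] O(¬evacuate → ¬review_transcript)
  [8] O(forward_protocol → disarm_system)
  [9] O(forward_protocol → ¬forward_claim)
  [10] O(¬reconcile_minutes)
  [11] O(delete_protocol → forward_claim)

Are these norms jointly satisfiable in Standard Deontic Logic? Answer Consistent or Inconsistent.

Premise 6 states O(¬review_transcript) outright.
The contrapositive of premise 3 (O(¬quarantine_request → review_transcript)) is O(¬review_transcript → quarantine_request), and O(¬review_transcript) is already established, so O(quarantine_request).
Premise 4 is O(¬delete_protocol → ¬quarantine_request); contrapositively O(quarantine_request → delete_protocol). Since O(quarantine_request) holds, K gives O(delete_protocol).
Premise 11 is O(delete_protocol → forward_claim); since O(delete_protocol), deontic closure gives O(forward_claim).
Premise 9 is O(forward_protocol → ¬forward_claim); contrapositively O(forward_claim → ¬forward_protocol). Since O(forward_claim) holds, K gives O(¬forward_protocol).
Premise 1, O(¬notify_appeal → forward_protocol), contraposes to O(¬forward_protocol → notify_appeal); with O(¬forward_protocol) we get O(notify_appeal).
Premise 2 is O(notify_appeal → reconcile_minutes); since O(notify_appeal), deontic closure gives O(reconcile_minutes).
Yet premise 10 states O(¬reconcile_minutes).
We now have both O(reconcile_minutes) and O(¬reconcile_minutes) — reconcile_minutes is simultaneously obligatory and forbidden, violating the D-axiom.

Inconsistent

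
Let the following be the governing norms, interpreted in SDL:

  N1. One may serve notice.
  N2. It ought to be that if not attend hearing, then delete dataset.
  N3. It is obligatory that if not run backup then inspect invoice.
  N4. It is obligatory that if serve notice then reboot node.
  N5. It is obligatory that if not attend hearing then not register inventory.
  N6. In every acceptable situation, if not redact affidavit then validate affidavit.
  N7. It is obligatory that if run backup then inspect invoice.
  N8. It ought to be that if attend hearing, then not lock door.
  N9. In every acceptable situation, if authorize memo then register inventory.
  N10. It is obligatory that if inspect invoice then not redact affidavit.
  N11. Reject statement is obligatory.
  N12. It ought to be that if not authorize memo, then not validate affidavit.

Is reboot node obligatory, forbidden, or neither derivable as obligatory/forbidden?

Premise 4 is O(serve_notice → reboot_node), but O(serve_notice) is not derivable from the premises (the permission P(serve_notice) asserts only ¬O(¬serve_notice), not O(serve_notice)), so it does not yield O(reboot_node).
No premise or chain of K-axiom applications forces O(reboot_node), and none forces O(¬reboot_node). So reboot_node is neither obligatory nor forbidden under these norms.

Neither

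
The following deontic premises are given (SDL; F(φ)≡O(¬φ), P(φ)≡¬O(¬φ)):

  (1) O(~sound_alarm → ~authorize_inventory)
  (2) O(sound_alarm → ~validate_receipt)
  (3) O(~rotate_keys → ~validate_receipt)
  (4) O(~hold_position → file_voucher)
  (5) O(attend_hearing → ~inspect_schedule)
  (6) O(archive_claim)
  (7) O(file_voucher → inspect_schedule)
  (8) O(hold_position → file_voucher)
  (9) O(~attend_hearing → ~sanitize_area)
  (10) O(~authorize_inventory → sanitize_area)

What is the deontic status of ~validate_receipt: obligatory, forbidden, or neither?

Premises 8 and 4 cover both cases: O(hold_position → file_voucher) and O(~hold_position → file_voucher). Since hold_position ∨ ~hold_position is a tautology, O(file_voucher) follows.
From O(file_voucher) and premise 7, O(file_voucher → inspect_schedule), we obtain O(inspect_schedule).
Premise 5, O(attend_hearing → ~inspect_schedule), contraposes to O(inspect_schedule → ~attend_hearing); with O(inspect_schedule) we get O(~attend_hearing).
Applying K to premise 9 (O(~attend_hearing → ~sanitize_area)) and O(~attend_hearing) yields O(~sanitize_area).
The contrapositive of premise 10 (O(~authorize_inventory → sanitize_area)) is O(~sanitize_area → authorize_inventory), and O(~sanitize_area) is already established, so O(authorize_inventory).
Premise 1, O(~sound_alarm → ~authorize_inventory), contraposes to O(authorize_inventory → sound_alarm); with O(authorize_inventory) we get O(sound_alarm).
Premise 2 is O(sound_alarm → ~validate_receipt); since O(sound_alarm), deontic closure gives O(~validate_receipt).
Premises 3, 6 do not contribute to this derivation.
Hence ~validate_receipt is obligatory.

Obligatory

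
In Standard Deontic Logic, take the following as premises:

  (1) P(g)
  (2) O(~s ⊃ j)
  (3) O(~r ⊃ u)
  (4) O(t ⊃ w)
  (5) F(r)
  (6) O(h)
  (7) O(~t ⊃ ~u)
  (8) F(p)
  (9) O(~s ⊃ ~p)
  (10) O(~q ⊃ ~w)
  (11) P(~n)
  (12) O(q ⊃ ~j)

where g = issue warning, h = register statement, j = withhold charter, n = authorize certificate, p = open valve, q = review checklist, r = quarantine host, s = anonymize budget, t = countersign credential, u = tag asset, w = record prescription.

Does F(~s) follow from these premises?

Premise 5 is F(r), i.e. O(~r).
From O(~r) and premise 3, O(~r ⊃ u), we obtain O(u).
Premise 7, O(~t ⊃ ~u), contraposes to O(u ⊃ t); with O(u) we get O(t).
Applying K to premise 4 (O(t ⊃ w)) and O(t) yields O(w).
Premise 10 is O(~q ⊃ ~w); contrapositively O(w ⊃ q). Since O(w) holds, K gives O(q).
Applying K to premise 12 (O(q ⊃ ~j)) and O(q) yields O(~j).
Premise 2 is O(~s ⊃ j); contrapositively O(~j ⊃ s). Since O(~j) holds, K gives O(s).
Premises 1, 6, 8, 9, 11 do not contribute to this derivation.
So O(s) holds, i.e. F(~s). The claim follows.

Yes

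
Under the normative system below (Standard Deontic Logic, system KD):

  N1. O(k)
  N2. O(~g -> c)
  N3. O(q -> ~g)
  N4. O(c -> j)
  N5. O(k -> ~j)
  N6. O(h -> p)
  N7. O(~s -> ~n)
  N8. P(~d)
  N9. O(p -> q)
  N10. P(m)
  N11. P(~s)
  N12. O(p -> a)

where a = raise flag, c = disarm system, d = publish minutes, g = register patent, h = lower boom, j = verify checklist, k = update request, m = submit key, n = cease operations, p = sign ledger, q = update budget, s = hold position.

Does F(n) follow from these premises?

Premise 7 is O(~s -> ~n), but O(~s) is not derivable from the premises (the permission P(~s) asserts only ~O(s), not O(~s)), so it does not yield O(~n).
No other premise forces O(~n). An ideal world satisfying every premise can still have n true, so F(n) is not derivable.

No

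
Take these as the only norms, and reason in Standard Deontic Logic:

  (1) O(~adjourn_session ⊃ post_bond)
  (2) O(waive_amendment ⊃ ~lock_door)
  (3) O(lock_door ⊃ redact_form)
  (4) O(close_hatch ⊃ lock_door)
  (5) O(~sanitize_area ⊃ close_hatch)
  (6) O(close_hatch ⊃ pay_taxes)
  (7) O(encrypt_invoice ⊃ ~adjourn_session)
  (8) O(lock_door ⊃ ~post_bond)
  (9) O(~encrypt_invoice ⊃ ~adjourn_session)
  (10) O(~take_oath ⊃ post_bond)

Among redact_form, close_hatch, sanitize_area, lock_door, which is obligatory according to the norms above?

Premises 9 and 7 are O(~encrypt_invoice ⊃ ~adjourn_session) and O(encrypt_invoice ⊃ ~adjourn_session); every ideal world satisfies ~encrypt_invoice or encrypt_invoice, so in either case ~adjourn_session holds — hence O(~adjourn_session).
Applying K to premise 1 (O(~adjourn_session ⊃ post_bond)) and O(~adjourn_session) yields O(post_bond).
Premise 8, O(lock_door ⊃ ~post_bond), contraposes to O(post_bond ⊃ ~lock_door); with O(post_bond) we get O(~lock_door).
The contrapositive of premise 4 (O(close_hatch ⊃ lock_door)) is O(~lock_door ⊃ ~close_hatch), and O(~lock_door) is already established, so O(~close_hatch).
The contrapositive of premise 5 (O(~sanitize_area ⊃ close_hatch)) is O(~close_hatch ⊃ sanitize_area), and O(~close_hatch) is already established, so O(sanitize_area).
So O(sanitize_area) holds — sanitize_area is obligatory. None of the other listed options is made obligatory by any chain of premises.

sanitize_area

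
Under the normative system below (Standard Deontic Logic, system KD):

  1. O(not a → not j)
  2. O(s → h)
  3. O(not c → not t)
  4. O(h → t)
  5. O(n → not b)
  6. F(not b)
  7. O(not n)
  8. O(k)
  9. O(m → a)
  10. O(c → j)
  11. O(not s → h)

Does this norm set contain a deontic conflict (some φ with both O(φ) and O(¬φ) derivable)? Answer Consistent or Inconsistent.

Premise 5 is O(n → not b), but O(n) is not derivable from the premises, so it does not yield O(not b).
So O(not b) is not derivable, and the apparent clash with O(b) does not arise.
A world satisfying every obligation exists (e.g. a=true, b=true, c=true, h=true, j=true, k=true, m=false, n=false, s=false, t=true); no atom is both obligatory and forbidden, so the set is consistent.

Consistent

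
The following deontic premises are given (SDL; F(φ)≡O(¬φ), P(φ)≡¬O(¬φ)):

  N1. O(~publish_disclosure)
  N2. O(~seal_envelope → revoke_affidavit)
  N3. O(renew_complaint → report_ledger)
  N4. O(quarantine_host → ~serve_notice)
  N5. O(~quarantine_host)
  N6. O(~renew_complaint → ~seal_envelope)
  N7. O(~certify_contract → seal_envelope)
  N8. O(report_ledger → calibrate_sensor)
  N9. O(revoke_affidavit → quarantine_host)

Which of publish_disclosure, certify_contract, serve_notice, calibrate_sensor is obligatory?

Premise 5 states O(~quarantine_host) outright.
The contrapositive of premise 9 (O(revoke_affidavit → quarantine_host)) is O(~quarantine_host → ~revoke_affidavit), and O(~quarantine_host) is already established, so O(~revoke_affidavit).
Premise 2 is O(~seal_envelope → revoke_affidavit); contrapositively O(~revoke_affidavit → seal_envelope). Since O(~revoke_affidavit) holds, K gives O(seal_envelope).
Premise 6 is O(~renew_complaint → ~seal_envelope); contrapositively O(seal_envelope → renew_complaint). Since O(seal_envelope) holds, K gives O(renew_complaint).
With premise 3, O(renew_complaint → report_ledger), the K-axiom yields O(report_ledger).
With premise 8, O(report_ledger → calibrate_sensor), the K-axiom yields O(calibrate_sensor).
So O(calibrate_sensor) holds — calibrate_sensor is obligatory. None of the other listed options is made obligatory by any chain of premises.

calibrate_sensor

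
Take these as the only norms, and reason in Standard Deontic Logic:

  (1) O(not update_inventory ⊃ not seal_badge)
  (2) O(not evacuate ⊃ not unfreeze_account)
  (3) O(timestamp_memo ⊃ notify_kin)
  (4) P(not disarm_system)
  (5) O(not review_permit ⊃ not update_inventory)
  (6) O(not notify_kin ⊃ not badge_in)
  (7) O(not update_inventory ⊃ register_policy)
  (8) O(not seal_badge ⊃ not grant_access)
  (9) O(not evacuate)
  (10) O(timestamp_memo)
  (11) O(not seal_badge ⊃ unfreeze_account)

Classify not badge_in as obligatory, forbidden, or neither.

Premise 6 is O(not notify_kin ⊃ not badge_in), but O(not notify_kin) is not derivable from the premises, so it does not yield O(not badge_in).
No premise or chain of K-axiom applications forces O(not badge_in), and none forces O(badge_in). So not badge_in is neither obligatory nor forbidden under these norms.

Neither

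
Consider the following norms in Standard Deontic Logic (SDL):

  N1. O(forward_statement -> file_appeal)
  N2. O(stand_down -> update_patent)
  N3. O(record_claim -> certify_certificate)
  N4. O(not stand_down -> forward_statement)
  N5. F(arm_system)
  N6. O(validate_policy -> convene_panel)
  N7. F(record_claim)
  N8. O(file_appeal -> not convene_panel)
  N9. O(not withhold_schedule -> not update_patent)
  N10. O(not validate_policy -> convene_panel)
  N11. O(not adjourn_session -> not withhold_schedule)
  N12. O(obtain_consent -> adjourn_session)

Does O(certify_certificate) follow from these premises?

No

Premise 3 is O(record_claim -> certify_certificate), but O(record_claim) is not derivable from the premises, so it does not yield O(certify_certificate).
No other premise forces O(certify_certificate). An ideal world satisfying every premise can still have certify_certificate false, so O(certify_certificate) is not derivable.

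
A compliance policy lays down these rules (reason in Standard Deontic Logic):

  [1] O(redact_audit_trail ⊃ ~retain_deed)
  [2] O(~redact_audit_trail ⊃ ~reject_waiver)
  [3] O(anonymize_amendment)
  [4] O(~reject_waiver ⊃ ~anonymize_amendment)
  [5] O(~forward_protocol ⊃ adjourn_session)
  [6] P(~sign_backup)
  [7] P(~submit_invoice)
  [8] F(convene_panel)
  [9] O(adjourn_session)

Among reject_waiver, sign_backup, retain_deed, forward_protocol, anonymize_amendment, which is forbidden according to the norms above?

retain_deed

Premise 3 states O(anonymize_amendment) outright.
Premise 4 is O(~reject_waiver ⊃ ~anonymize_amendment); contrapositively O(anonymize_amendment ⊃ reject_waiver). Since O(anonymize_amendment) holds, K gives O(reject_waiver).
Premise 2, O(~redact_audit_trail ⊃ ~reject_waiver), contraposes to O(reject_waiver ⊃ redact_audit_trail); with O(reject_waiver) we get O(redact_audit_trail).
Applying K to premise 1 (O(redact_audit_trail ⊃ ~retain_deed)) and O(redact_audit_trail) yields O(~retain_deed).
So O(~retain_deed) holds, i.e. retain_deed is forbidden. None of the other listed options is forbidden under the premises.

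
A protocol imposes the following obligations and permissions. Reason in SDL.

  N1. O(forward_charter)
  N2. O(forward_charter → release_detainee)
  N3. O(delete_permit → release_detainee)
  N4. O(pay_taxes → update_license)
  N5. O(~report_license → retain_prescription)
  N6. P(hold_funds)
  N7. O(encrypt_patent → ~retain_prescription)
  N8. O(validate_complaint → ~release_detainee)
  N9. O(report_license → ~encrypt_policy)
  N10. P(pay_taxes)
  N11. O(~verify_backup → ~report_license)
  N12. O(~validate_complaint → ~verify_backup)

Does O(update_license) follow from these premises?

No

Premise 4 is O(pay_taxes → update_license), but O(pay_taxes) is not derivable from the premises (the permission P(pay_taxes) asserts only ~O(~pay_taxes), not O(pay_taxes)), so it does not yield O(update_license).
No other premise forces O(update_license). An ideal world satisfying every premise can still have update_license false, so O(update_license) is not derivable.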